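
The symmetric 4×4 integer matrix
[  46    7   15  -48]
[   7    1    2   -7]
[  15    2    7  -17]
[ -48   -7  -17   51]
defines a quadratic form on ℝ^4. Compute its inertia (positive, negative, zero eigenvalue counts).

Answer: (3, 1, 0)

Derivation:
step 0: pivot 46 → sign +
step 1: pivot -3/46 → sign −
step 2: pivot 10/3 → sign +
step 3: pivot 1/5 → sign +
signature = (3, 1, 0)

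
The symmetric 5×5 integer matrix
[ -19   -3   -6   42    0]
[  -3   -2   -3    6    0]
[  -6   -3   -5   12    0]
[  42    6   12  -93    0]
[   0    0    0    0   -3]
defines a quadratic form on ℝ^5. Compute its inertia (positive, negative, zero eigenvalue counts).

Answer: (1, 4, 0)

Derivation:
step 0: pivot -19 → sign −
step 1: pivot -29/19 → sign −
step 2: pivot -10/29 → sign −
step 3: pivot 3/5 → sign +
step 4: pivot -3 → sign −
signature = (1, 4, 0)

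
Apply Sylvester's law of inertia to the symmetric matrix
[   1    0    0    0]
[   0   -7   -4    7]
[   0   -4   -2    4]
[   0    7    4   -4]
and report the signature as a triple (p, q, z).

Answer: (3, 1, 0)

Derivation:
step 0: pivot 1 → sign +
step 1: pivot -7 → sign −
step 2: pivot 2/7 → sign +
step 3: pivot 3 → sign +
signature = (3, 1, 0)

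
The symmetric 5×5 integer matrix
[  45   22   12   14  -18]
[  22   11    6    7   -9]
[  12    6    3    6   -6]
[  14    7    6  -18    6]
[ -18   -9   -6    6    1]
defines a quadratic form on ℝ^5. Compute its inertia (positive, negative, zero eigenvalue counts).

step 0: pivot 45 → sign +
step 1: pivot 11/45 → sign +
step 2: pivot -3/11 → sign −
step 3: pivot -5 → sign −
step 4: pivot -1/5 → sign −
signature = (2, 3, 0)

Answer: (2, 3, 0)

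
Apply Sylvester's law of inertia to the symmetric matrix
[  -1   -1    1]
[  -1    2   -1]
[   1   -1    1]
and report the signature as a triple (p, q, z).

step 0: pivot -1 → sign −
step 1: pivot 3 → sign +
step 2: pivot 2/3 → sign +
signature = (2, 1, 0)

Answer: (2, 1, 0)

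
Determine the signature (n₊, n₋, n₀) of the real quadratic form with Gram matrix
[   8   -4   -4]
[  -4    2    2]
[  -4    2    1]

Answer: (1, 1, 1)

Derivation:
step 0: pivot 8 → sign +
step 1: pivot -1 → sign −
step 2: row/col 2 already zero → sign 0
signature = (1, 1, 1)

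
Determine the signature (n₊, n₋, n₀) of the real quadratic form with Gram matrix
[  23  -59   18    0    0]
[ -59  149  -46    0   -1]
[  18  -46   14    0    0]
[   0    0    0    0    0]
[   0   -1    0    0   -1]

step 0: pivot 23 → sign +
step 1: pivot -54/23 → sign −
step 2: pivot -2/27 → sign −
step 3: pivot -1/2 → sign −
step 4: row/col 4 already zero → sign 0
signature = (1, 3, 1)

Answer: (1, 3, 1)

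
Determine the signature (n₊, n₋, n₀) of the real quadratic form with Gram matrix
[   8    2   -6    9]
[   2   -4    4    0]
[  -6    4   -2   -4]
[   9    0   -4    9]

step 0: pivot 8 → sign +
step 1: pivot -9/2 → sign −
step 2: pivot 2/9 → sign +
step 3: row/col 3 already zero → sign 0
signature = (2, 1, 1)

Answer: (2, 1, 1)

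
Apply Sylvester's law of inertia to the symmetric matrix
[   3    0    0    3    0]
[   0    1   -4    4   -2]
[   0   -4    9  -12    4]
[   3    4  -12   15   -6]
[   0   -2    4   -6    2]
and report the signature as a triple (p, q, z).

Answer: (3, 2, 0)

Derivation:
step 0: pivot 3 → sign +
step 1: pivot 1 → sign +
step 2: pivot -7 → sign −
step 3: pivot -12/7 → sign −
step 4: pivot 1/3 → sign +
signature = (3, 2, 0)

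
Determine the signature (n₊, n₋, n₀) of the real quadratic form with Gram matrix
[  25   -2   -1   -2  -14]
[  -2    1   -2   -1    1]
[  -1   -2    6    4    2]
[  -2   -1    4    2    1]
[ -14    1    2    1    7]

step 0: pivot 25 → sign +
step 1: pivot 21/25 → sign +
step 2: pivot 17/21 → sign +
step 3: pivot -19/17 → sign −
step 4: pivot 6/19 → sign +
signature = (4, 1, 0)

Answer: (4, 1, 0)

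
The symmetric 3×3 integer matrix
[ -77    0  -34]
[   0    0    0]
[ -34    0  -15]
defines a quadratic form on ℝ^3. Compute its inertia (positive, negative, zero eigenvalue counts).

Answer: (1, 1, 1)

Derivation:
step 0: pivot -77 → sign −
step 1: pivot 1/77 → sign +
step 2: row/col 2 already zero → sign 0
signature = (1, 1, 1)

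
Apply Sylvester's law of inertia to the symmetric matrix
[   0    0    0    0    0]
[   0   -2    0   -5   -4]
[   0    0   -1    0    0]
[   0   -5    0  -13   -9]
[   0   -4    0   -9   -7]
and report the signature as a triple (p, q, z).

step 0: pivot -2 → sign −
step 1: pivot -1 → sign −
step 2: pivot -1/2 → sign −
step 3: pivot 3 → sign +
step 4: row/col 4 already zero → sign 0
signature = (1, 3, 1)

Answer: (1, 3, 1)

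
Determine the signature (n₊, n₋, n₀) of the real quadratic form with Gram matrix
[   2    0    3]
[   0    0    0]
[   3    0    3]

Answer: (1, 1, 1)

Derivation:
step 0: pivot 2 → sign +
step 1: pivot -3/2 → sign −
step 2: row/col 2 already zero → sign 0
signature = (1, 1, 1)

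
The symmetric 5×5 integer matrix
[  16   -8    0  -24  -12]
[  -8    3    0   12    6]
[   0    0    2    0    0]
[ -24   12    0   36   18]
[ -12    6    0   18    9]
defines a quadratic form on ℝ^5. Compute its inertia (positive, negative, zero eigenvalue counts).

Answer: (2, 1, 2)

Derivation:
step 0: pivot 16 → sign +
step 1: pivot -1 → sign −
step 2: pivot 2 → sign +
step 3: row/col 3 already zero → sign 0
step 4: row/col 4 already zero → sign 0
signature = (2, 1, 2)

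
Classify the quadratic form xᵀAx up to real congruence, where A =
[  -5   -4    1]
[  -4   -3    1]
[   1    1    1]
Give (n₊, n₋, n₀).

step 0: pivot -5 → sign −
step 1: pivot 1/5 → sign +
step 2: pivot 1 → sign +
signature = (2, 1, 0)

Answer: (2, 1, 0)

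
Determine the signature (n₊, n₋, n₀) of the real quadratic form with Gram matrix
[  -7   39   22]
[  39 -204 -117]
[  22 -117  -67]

Answer: (1, 2, 0)

Derivation:
step 0: pivot -7 → sign −
step 1: pivot 93/7 → sign +
step 2: pivot -6/31 → sign −
signature = (1, 2, 0)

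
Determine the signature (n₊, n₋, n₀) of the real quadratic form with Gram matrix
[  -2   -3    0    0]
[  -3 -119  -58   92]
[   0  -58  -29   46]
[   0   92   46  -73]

Answer: (1, 3, 0)

Derivation:
step 0: pivot -2 → sign −
step 1: pivot -229/2 → sign −
step 2: pivot 87/229 → sign +
step 3: pivot -1/29 → sign −
signature = (1, 3, 0)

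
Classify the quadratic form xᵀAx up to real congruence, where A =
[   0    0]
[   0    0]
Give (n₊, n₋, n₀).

Answer: (0, 0, 2)

Derivation:
step 0: row/col 0 already zero → sign 0
step 1: row/col 1 already zero → sign 0
signature = (0, 0, 2)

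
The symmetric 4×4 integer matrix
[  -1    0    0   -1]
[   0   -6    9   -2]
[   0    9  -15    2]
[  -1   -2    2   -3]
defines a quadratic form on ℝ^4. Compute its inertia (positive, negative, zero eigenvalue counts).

Answer: (0, 4, 0)

Derivation:
step 0: pivot -1 → sign −
step 1: pivot -6 → sign −
step 2: pivot -3/2 → sign −
step 3: pivot -2/3 → sign −
signature = (0, 4, 0)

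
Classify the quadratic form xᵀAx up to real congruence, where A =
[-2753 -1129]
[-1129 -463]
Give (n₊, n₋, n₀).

Answer: (1, 1, 0)

Derivation:
step 0: pivot -2753 → sign −
step 1: pivot 2/2753 → sign +
signature = (1, 1, 0)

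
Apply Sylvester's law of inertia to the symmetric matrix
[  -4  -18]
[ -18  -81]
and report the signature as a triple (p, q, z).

Answer: (0, 1, 1)

Derivation:
step 0: pivot -4 → sign −
step 1: row/col 1 already zero → sign 0
signature = (0, 1, 1)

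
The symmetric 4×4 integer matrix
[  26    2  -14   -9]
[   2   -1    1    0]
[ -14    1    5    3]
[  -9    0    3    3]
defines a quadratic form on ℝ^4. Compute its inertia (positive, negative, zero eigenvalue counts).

Answer: (2, 1, 1)

Derivation:
step 0: pivot 26 → sign +
step 1: pivot -15/13 → sign −
step 2: pivot 6/5 → sign +
step 3: row/col 3 already zero → sign 0
signature = (2, 1, 1)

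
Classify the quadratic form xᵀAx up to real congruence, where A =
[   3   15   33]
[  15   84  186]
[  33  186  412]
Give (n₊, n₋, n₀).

Answer: (2, 0, 1)

Derivation:
step 0: pivot 3 → sign +
step 1: pivot 9 → sign +
step 2: row/col 2 already zero → sign 0
signature = (2, 0, 1)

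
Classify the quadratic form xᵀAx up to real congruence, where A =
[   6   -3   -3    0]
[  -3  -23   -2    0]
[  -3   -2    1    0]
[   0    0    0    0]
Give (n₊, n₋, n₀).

step 0: pivot 6 → sign +
step 1: pivot -49/2 → sign −
step 2: row/col 2 already zero → sign 0
step 3: row/col 3 already zero → sign 0
signature = (1, 1, 2)

Answer: (1, 1, 2)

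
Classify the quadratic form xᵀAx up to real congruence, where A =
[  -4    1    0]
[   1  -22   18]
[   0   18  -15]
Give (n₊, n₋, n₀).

step 0: pivot -4 → sign −
step 1: pivot -87/4 → sign −
step 2: pivot -3/29 → sign −
signature = (0, 3, 0)

Answer: (0, 3, 0)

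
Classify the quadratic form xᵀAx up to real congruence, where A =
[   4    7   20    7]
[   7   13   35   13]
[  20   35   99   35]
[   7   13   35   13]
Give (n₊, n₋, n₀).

Answer: (2, 1, 1)

Derivation:
step 0: pivot 4 → sign +
step 1: pivot 3/4 → sign +
step 2: pivot -1 → sign −
step 3: row/col 3 already zero → sign 0
signature = (2, 1, 1)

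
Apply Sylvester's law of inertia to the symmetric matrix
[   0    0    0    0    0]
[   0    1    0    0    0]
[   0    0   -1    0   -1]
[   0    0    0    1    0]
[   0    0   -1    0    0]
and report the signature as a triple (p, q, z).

Answer: (3, 1, 1)

Derivation:
step 0: pivot 1 → sign +
step 1: pivot -1 → sign −
step 2: pivot 1 → sign +
step 3: pivot 1 → sign +
step 4: row/col 4 already zero → sign 0
signature = (3, 1, 1)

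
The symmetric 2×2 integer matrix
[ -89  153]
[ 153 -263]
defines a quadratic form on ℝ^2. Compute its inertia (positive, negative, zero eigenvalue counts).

Answer: (1, 1, 0)

Derivation:
step 0: pivot -89 → sign −
step 1: pivot 2/89 → sign +
signature = (1, 1, 0)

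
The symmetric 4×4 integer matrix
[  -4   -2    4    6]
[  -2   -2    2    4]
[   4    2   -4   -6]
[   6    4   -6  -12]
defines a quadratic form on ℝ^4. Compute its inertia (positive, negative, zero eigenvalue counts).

step 0: pivot -4 → sign −
step 1: pivot -1 → sign −
step 2: pivot -2 → sign −
step 3: row/col 3 already zero → sign 0
signature = (0, 3, 1)

Answer: (0, 3, 1)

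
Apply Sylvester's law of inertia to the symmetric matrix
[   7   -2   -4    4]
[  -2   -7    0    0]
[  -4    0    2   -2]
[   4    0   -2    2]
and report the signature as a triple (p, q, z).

step 0: pivot 7 → sign +
step 1: pivot -53/7 → sign −
step 2: pivot -6/53 → sign −
step 3: row/col 3 already zero → sign 0
signature = (1, 2, 1)

Answer: (1, 2, 1)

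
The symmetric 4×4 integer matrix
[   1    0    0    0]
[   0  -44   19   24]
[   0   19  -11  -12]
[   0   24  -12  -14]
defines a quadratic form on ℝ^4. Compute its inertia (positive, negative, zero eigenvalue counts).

Answer: (2, 2, 0)

Derivation:
step 0: pivot 1 → sign +
step 1: pivot -44 → sign −
step 2: pivot -123/44 → sign −
step 3: pivot 2/41 → sign +
signature = (2, 2, 0)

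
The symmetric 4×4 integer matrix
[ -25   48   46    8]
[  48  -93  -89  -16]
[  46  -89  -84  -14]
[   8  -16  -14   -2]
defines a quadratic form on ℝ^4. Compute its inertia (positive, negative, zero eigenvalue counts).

Answer: (1, 3, 0)

Derivation:
step 0: pivot -25 → sign −
step 1: pivot -21/25 → sign −
step 2: pivot 25/21 → sign +
step 3: pivot -6/25 → sign −
signature = (1, 3, 0)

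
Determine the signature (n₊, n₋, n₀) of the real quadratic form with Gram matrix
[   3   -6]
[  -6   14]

step 0: pivot 3 → sign +
step 1: pivot 2 → sign +
signature = (2, 0, 0)

Answer: (2, 0, 0)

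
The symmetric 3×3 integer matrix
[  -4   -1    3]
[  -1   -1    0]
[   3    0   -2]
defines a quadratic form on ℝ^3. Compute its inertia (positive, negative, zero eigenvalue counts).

step 0: pivot -4 → sign −
step 1: pivot -3/4 → sign −
step 2: pivot 1 → sign +
signature = (1, 2, 0)

Answer: (1, 2, 0)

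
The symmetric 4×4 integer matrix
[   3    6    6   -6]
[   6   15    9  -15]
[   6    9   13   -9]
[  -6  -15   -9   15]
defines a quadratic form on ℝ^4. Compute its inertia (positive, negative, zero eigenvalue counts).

step 0: pivot 3 → sign +
step 1: pivot 3 → sign +
step 2: pivot -2 → sign −
step 3: row/col 3 already zero → sign 0
signature = (2, 1, 1)

Answer: (2, 1, 1)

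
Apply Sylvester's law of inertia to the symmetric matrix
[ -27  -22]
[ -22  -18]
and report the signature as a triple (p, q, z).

step 0: pivot -27 → sign −
step 1: pivot -2/27 → sign −
signature = (0, 2, 0)

Answer: (0, 2, 0)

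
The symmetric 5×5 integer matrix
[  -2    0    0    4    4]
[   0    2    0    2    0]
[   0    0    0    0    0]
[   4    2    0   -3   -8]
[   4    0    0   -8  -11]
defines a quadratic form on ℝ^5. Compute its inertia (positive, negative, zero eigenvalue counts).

Answer: (2, 2, 1)

Derivation:
step 0: pivot -2 → sign −
step 1: pivot 2 → sign +
step 2: pivot 3 → sign +
step 3: pivot -3 → sign −
step 4: row/col 4 already zero → sign 0
signature = (2, 2, 1)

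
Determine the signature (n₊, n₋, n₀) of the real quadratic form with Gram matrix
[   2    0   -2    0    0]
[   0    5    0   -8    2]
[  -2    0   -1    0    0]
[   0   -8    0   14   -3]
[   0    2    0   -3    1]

step 0: pivot 2 → sign +
step 1: pivot 5 → sign +
step 2: pivot -3 → sign −
step 3: pivot 6/5 → sign +
step 4: pivot 1/6 → sign +
signature = (4, 1, 0)

Answer: (4, 1, 0)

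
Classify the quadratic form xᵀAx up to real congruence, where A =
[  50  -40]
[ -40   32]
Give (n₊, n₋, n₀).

step 0: pivot 50 → sign +
step 1: row/col 1 already zero → sign 0
signature = (1, 0, 1)

Answer: (1, 0, 1)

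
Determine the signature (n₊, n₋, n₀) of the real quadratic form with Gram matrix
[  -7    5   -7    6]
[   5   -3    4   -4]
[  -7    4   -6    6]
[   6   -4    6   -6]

Answer: (1, 3, 0)

Derivation:
step 0: pivot -7 → sign −
step 1: pivot 4/7 → sign +
step 2: pivot -3/4 → sign −
step 3: pivot -2/3 → sign −
signature = (1, 3, 0)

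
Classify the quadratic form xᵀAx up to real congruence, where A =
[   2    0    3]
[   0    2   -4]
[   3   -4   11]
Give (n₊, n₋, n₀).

step 0: pivot 2 → sign +
step 1: pivot 2 → sign +
step 2: pivot -3/2 → sign −
signature = (2, 1, 0)

Answer: (2, 1, 0)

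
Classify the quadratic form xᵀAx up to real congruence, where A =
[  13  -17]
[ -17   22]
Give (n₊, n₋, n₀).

Answer: (1, 1, 0)

Derivation:
step 0: pivot 13 → sign +
step 1: pivot -3/13 → sign −
signature = (1, 1, 0)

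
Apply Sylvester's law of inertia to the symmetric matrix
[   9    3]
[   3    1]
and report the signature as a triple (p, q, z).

step 0: pivot 9 → sign +
step 1: row/col 1 already zero → sign 0
signature = (1, 0, 1)

Answer: (1, 0, 1)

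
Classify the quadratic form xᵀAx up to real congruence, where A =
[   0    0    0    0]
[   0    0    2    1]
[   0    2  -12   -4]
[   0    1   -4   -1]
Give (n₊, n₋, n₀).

step 0: pivot -12 → sign −
step 1: pivot 1/3 → sign +
step 2: row/col 2 already zero → sign 0
step 3: row/col 3 already zero → sign 0
signature = (1, 1, 2)

Answer: (1, 1, 2)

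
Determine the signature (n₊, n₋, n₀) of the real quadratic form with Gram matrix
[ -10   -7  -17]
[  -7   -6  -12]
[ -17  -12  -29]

Answer: (0, 3, 0)

Derivation:
step 0: pivot -10 → sign −
step 1: pivot -11/10 → sign −
step 2: pivot -1/11 → sign −
signature = (0, 3, 0)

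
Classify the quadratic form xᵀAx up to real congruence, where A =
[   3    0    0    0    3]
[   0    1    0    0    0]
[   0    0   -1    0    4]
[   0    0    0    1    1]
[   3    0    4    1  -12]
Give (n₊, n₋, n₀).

step 0: pivot 3 → sign +
step 1: pivot 1 → sign +
step 2: pivot -1 → sign −
step 3: pivot 1 → sign +
step 4: row/col 4 already zero → sign 0
signature = (3, 1, 1)

Answer: (3, 1, 1)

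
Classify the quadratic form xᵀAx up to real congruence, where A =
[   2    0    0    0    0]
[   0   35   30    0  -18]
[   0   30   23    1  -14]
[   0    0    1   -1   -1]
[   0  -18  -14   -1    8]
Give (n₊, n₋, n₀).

step 0: pivot 2 → sign +
step 1: pivot 35 → sign +
step 2: pivot -19/7 → sign −
step 3: pivot -12/19 → sign −
step 4: pivot -3/20 → sign −
signature = (2, 3, 0)

Answer: (2, 3, 0)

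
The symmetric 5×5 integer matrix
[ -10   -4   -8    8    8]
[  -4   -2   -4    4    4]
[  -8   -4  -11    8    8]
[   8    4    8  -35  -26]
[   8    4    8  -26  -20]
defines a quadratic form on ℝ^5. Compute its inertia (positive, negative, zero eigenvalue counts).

step 0: pivot -10 → sign −
step 1: pivot -2/5 → sign −
step 2: pivot -3 → sign −
step 3: pivot -27 → sign −
step 4: row/col 4 already zero → sign 0
signature = (0, 4, 1)

Answer: (0, 4, 1)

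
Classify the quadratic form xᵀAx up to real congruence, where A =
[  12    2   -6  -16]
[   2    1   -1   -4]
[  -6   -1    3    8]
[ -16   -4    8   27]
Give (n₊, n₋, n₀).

Answer: (3, 0, 1)

Derivation:
step 0: pivot 12 → sign +
step 1: pivot 2/3 → sign +
step 2: pivot 3 → sign +
step 3: row/col 3 already zero → sign 0
signature = (3, 0, 1)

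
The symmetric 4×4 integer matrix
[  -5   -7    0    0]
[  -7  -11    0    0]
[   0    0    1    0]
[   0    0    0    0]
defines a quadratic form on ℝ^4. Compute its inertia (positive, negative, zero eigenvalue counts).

step 0: pivot -5 → sign −
step 1: pivot -6/5 → sign −
step 2: pivot 1 → sign +
step 3: row/col 3 already zero → sign 0
signature = (1, 2, 1)

Answer: (1, 2, 1)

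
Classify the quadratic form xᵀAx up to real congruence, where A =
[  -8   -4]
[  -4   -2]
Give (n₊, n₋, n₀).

step 0: pivot -8 → sign −
step 1: row/col 1 already zero → sign 0
signature = (0, 1, 1)

Answer: (0, 1, 1)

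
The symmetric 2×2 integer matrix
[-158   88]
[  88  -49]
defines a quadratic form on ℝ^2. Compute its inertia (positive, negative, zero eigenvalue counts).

step 0: pivot -158 → sign −
step 1: pivot 1/79 → sign +
signature = (1, 1, 0)

Answer: (1, 1, 0)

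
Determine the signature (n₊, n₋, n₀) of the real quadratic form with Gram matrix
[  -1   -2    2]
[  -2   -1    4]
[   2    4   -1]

Answer: (2, 1, 0)

Derivation:
step 0: pivot -1 → sign −
step 1: pivot 3 → sign +
step 2: pivot 3 → sign +
signature = (2, 1, 0)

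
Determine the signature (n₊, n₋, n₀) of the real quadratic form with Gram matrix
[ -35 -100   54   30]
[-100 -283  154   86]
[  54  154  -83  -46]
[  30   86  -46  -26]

step 0: pivot -35 → sign −
step 1: pivot 19/7 → sign +
step 2: pivot 27/95 → sign +
step 3: pivot -2/3 → sign −
signature = (2, 2, 0)

Answer: (2, 2, 0)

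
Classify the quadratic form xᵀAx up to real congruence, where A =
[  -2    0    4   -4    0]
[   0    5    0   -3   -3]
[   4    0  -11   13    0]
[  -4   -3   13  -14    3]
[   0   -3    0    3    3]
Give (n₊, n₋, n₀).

Answer: (2, 3, 0)

Derivation:
step 0: pivot -2 → sign −
step 1: pivot 5 → sign +
step 2: pivot -3 → sign −
step 3: pivot 8/15 → sign +
step 4: pivot -3/2 → sign −
signature = (2, 3, 0)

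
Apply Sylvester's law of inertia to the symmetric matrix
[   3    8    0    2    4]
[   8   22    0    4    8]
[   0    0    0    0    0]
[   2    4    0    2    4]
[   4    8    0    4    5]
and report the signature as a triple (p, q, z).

Answer: (2, 2, 1)

Derivation:
step 0: pivot 3 → sign +
step 1: pivot 2/3 → sign +
step 2: pivot -2 → sign −
step 3: pivot -3 → sign −
step 4: row/col 4 already zero → sign 0
signature = (2, 2, 1)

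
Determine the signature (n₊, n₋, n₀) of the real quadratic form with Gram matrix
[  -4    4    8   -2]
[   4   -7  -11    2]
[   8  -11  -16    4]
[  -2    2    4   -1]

step 0: pivot -4 → sign −
step 1: pivot -3 → sign −
step 2: pivot 3 → sign +
step 3: row/col 3 already zero → sign 0
signature = (1, 2, 1)

Answer: (1, 2, 1)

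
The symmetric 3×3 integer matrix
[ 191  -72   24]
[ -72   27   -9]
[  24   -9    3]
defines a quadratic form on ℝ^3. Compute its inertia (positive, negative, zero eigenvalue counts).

step 0: pivot 191 → sign +
step 1: pivot -27/191 → sign −
step 2: row/col 2 already zero → sign 0
signature = (1, 1, 1)

Answer: (1, 1, 1)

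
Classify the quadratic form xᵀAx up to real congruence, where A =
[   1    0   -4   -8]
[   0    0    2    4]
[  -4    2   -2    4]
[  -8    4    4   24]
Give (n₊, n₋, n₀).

step 0: pivot 1 → sign +
step 1: pivot -18 → sign −
step 2: pivot 2/9 → sign +
step 3: row/col 3 already zero → sign 0
signature = (2, 1, 1)

Answer: (2, 1, 1)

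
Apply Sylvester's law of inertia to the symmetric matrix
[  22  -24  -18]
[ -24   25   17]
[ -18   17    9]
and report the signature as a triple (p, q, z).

Answer: (2, 1, 0)

Derivation:
step 0: pivot 22 → sign +
step 1: pivot -13/11 → sign −
step 2: pivot 2/13 → sign +
signature = (2, 1, 0)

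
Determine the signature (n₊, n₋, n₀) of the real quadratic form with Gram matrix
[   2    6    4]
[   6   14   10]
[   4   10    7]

Answer: (1, 1, 1)

Derivation:
step 0: pivot 2 → sign +
step 1: pivot -4 → sign −
step 2: row/col 2 already zero → sign 0
signature = (1, 1, 1)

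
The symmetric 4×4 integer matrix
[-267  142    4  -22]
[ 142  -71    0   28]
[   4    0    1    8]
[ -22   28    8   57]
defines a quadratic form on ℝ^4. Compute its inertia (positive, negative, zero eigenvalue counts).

Answer: (3, 1, 0)

Derivation:
step 0: pivot -267 → sign −
step 1: pivot 1207/267 → sign +
step 2: pivot 1/17 → sign +
step 3: pivot 3/71 → sign +
signature = (3, 1, 0)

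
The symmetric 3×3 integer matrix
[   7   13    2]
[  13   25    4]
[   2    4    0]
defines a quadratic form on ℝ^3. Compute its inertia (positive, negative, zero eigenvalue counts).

step 0: pivot 7 → sign +
step 1: pivot 6/7 → sign +
step 2: pivot -2/3 → sign −
signature = (2, 1, 0)

Answer: (2, 1, 0)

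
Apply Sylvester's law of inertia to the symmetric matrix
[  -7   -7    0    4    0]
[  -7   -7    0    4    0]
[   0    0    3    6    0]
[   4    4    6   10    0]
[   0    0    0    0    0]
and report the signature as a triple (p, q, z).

Answer: (2, 1, 2)

Derivation:
step 0: pivot -7 → sign −
step 1: pivot 3 → sign +
step 2: pivot 2/7 → sign +
step 3: row/col 3 already zero → sign 0
step 4: row/col 4 already zero → sign 0
signature = (2, 1, 2)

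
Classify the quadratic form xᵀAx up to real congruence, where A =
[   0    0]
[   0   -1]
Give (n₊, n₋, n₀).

Answer: (0, 1, 1)

Derivation:
step 0: pivot -1 → sign −
step 1: row/col 1 already zero → sign 0
signature = (0, 1, 1)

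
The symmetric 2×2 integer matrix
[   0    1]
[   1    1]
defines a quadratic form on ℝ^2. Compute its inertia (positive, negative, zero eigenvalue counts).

step 0: pivot 1 → sign +
step 1: pivot -1 → sign −
signature = (1, 1, 0)

Answer: (1, 1, 0)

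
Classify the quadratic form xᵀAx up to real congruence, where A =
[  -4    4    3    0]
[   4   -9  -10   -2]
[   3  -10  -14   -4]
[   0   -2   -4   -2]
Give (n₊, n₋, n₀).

step 0: pivot -4 → sign −
step 1: pivot -5 → sign −
step 2: pivot -39/20 → sign −
step 3: pivot -6/13 → sign −
signature = (0, 4, 0)

Answer: (0, 4, 0)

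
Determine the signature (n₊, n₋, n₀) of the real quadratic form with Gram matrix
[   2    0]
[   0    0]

Answer: (1, 0, 1)

Derivation:
step 0: pivot 2 → sign +
step 1: row/col 1 already zero → sign 0
signature = (1, 0, 1)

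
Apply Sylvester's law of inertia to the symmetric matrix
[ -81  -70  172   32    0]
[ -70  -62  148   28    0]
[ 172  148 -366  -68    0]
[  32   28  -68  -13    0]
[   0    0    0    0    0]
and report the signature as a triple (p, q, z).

Answer: (0, 4, 1)

Derivation:
step 0: pivot -81 → sign −
step 1: pivot -122/81 → sign −
step 2: pivot -30/61 → sign −
step 3: pivot -1/5 → sign −
step 4: row/col 4 already zero → sign 0
signature = (0, 4, 1)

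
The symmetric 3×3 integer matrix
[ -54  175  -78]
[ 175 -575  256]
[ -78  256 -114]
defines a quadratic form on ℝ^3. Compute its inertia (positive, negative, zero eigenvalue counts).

Answer: (0, 3, 0)

Derivation:
step 0: pivot -54 → sign −
step 1: pivot -425/54 → sign −
step 2: pivot -6/425 → sign −
signature = (0, 3, 0)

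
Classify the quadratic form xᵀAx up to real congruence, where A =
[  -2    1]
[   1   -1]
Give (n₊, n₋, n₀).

step 0: pivot -2 → sign −
step 1: pivot -1/2 → sign −
signature = (0, 2, 0)

Answer: (0, 2, 0)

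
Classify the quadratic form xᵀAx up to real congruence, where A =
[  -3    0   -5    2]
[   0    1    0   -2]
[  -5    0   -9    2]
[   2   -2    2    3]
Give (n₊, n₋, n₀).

step 0: pivot -3 → sign −
step 1: pivot 1 → sign +
step 2: pivot -2/3 → sign −
step 3: pivot 3 → sign +
signature = (2, 2, 0)

Answer: (2, 2, 0)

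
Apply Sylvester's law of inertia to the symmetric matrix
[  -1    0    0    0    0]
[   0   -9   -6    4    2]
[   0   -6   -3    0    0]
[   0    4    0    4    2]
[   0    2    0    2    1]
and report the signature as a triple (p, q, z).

Answer: (1, 3, 1)

Derivation:
step 0: pivot -1 → sign −
step 1: pivot -9 → sign −
step 2: pivot 1 → sign +
step 3: pivot -4/3 → sign −
step 4: row/col 4 already zero → sign 0
signature = (1, 3, 1)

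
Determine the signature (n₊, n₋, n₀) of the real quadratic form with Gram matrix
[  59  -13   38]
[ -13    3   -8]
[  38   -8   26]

step 0: pivot 59 → sign +
step 1: pivot 8/59 → sign +
step 2: pivot 1/2 → sign +
signature = (3, 0, 0)

Answer: (3, 0, 0)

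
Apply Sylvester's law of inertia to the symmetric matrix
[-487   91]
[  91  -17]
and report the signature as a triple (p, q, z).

Answer: (1, 1, 0)

Derivation:
step 0: pivot -487 → sign −
step 1: pivot 2/487 → sign +
signature = (1, 1, 0)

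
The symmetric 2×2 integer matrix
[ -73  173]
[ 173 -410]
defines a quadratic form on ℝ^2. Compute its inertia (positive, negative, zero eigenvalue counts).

Answer: (0, 2, 0)

Derivation:
step 0: pivot -73 → sign −
step 1: pivot -1/73 → sign −
signature = (0, 2, 0)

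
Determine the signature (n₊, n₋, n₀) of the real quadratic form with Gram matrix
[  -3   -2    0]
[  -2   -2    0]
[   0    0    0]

step 0: pivot -3 → sign −
step 1: pivot -2/3 → sign −
step 2: row/col 2 already zero → sign 0
signature = (0, 2, 1)

Answer: (0, 2, 1)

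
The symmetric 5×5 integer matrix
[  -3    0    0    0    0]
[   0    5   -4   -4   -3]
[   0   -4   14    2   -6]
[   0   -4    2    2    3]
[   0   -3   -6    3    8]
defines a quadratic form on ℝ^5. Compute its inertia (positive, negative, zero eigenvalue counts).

Answer: (2, 3, 0)

Derivation:
step 0: pivot -3 → sign −
step 1: pivot 5 → sign +
step 2: pivot 54/5 → sign +
step 3: pivot -4/3 → sign −
step 4: pivot -1/4 → sign −
signature = (2, 3, 0)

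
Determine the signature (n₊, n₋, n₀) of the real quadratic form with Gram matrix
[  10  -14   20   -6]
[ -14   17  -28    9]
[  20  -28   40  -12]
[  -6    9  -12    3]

step 0: pivot 10 → sign +
step 1: pivot -13/5 → sign −
step 2: pivot -6/13 → sign −
step 3: row/col 3 already zero → sign 0
signature = (1, 2, 1)

Answer: (1, 2, 1)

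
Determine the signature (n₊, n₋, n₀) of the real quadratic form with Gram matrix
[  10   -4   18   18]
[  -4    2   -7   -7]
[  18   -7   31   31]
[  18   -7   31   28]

step 0: pivot 10 → sign +
step 1: pivot 2/5 → sign +
step 2: pivot -3/2 → sign −
step 3: pivot -3 → sign −
signature = (2, 2, 0)

Answer: (2, 2, 0)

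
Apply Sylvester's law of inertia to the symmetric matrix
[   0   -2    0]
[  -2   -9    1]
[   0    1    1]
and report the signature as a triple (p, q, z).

Answer: (2, 1, 0)

Derivation:
step 0: pivot -9 → sign −
step 1: pivot 4/9 → sign +
step 2: pivot 1 → sign +
signature = (2, 1, 0)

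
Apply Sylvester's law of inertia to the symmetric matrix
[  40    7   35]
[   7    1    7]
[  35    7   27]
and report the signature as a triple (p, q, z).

Answer: (1, 2, 0)

Derivation:
step 0: pivot 40 → sign +
step 1: pivot -9/40 → sign −
step 2: pivot -2/9 → sign −
signature = (1, 2, 0)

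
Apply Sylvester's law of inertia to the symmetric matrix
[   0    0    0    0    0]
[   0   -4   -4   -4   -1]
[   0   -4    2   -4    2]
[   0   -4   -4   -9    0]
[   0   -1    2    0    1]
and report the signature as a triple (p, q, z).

step 0: pivot -4 → sign −
step 1: pivot 6 → sign +
step 2: pivot -5 → sign −
step 3: pivot -1/20 → sign −
step 4: row/col 4 already zero → sign 0
signature = (1, 3, 1)

Answer: (1, 3, 1)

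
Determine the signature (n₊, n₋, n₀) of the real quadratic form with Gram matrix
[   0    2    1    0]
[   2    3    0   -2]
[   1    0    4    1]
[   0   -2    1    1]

step 0: pivot 3 → sign +
step 1: pivot -4/3 → sign −
step 2: pivot 19/4 → sign +
step 3: pivot 3/19 → sign +
signature = (3, 1, 0)

Answer: (3, 1, 0)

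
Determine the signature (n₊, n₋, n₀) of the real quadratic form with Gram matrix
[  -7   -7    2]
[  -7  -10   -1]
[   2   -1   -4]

step 0: pivot -7 → sign −
step 1: pivot -3 → sign −
step 2: pivot -3/7 → sign −
signature = (0, 3, 0)

Answer: (0, 3, 0)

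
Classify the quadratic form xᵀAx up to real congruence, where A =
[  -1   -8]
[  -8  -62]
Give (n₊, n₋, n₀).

step 0: pivot -1 → sign −
step 1: pivot 2 → sign +
signature = (1, 1, 0)

Answer: (1, 1, 0)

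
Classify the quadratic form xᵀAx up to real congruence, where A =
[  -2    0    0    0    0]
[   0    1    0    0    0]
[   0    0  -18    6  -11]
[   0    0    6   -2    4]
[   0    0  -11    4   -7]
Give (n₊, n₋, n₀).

Answer: (2, 3, 0)

Derivation:
step 0: pivot -2 → sign −
step 1: pivot 1 → sign +
step 2: pivot -18 → sign −
step 3: pivot -5/18 → sign −
step 4: pivot 2/5 → sign +
signature = (2, 3, 0)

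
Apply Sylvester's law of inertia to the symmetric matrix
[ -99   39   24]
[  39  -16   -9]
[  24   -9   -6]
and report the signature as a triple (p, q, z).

Answer: (1, 2, 0)

Derivation:
step 0: pivot -99 → sign −
step 1: pivot -7/11 → sign −
step 2: pivot 1/7 → sign +
signature = (1, 2, 0)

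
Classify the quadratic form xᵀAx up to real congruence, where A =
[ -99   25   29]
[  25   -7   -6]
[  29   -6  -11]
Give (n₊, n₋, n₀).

Answer: (1, 2, 0)

Derivation:
step 0: pivot -99 → sign −
step 1: pivot -68/99 → sign −
step 2: pivot 3/68 → sign +
signature = (1, 2, 0)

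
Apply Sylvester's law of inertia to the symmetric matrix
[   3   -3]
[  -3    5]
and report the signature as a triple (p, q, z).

step 0: pivot 3 → sign +
step 1: pivot 2 → sign +
signature = (2, 0, 0)

Answer: (2, 0, 0)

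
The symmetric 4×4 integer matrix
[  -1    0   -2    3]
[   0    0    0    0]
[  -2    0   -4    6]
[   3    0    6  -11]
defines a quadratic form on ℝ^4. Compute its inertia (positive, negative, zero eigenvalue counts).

Answer: (0, 2, 2)

Derivation:
step 0: pivot -1 → sign −
step 1: pivot -2 → sign −
step 2: row/col 2 already zero → sign 0
step 3: row/col 3 already zero → sign 0
signature = (0, 2, 2)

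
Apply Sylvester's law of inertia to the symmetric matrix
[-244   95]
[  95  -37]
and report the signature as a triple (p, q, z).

Answer: (0, 2, 0)

Derivation:
step 0: pivot -244 → sign −
step 1: pivot -3/244 → sign −
signature = (0, 2, 0)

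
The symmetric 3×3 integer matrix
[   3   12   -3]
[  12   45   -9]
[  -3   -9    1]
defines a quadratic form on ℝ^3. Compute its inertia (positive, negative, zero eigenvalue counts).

step 0: pivot 3 → sign +
step 1: pivot -3 → sign −
step 2: pivot 1 → sign +
signature = (2, 1, 0)

Answer: (2, 1, 0)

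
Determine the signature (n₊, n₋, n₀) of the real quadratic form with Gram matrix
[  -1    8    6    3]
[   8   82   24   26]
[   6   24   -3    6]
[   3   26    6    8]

Answer: (2, 2, 0)

Derivation:
step 0: pivot -1 → sign −
step 1: pivot 146 → sign +
step 2: pivot -183/73 → sign −
step 3: pivot 3/61 → sign +
signature = (2, 2, 0)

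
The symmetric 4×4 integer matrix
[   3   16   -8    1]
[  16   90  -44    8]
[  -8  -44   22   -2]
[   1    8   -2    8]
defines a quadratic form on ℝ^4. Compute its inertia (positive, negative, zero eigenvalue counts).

Answer: (3, 1, 0)

Derivation:
step 0: pivot 3 → sign +
step 1: pivot 14/3 → sign +
step 2: pivot 2/7 → sign +
step 3: pivot -1 → sign −
signature = (3, 1, 0)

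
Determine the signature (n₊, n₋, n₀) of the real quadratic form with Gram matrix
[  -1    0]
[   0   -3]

step 0: pivot -1 → sign −
step 1: pivot -3 → sign −
signature = (0, 2, 0)

Answer: (0, 2, 0)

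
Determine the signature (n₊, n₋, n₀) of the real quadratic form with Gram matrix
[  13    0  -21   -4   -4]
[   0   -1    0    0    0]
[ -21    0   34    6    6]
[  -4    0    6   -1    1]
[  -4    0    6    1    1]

step 0: pivot 13 → sign +
step 1: pivot -1 → sign −
step 2: pivot 1/13 → sign +
step 3: pivot -5 → sign −
step 4: pivot -6/5 → sign −
signature = (2, 3, 0)

Answer: (2, 3, 0)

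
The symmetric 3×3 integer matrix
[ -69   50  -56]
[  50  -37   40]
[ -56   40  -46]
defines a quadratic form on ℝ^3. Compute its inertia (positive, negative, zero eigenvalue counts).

Answer: (0, 3, 0)

Derivation:
step 0: pivot -69 → sign −
step 1: pivot -53/69 → sign −
step 2: pivot -6/53 → sign −
signature = (0, 3, 0)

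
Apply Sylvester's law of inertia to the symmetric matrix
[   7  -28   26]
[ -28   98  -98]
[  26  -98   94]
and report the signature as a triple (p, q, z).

step 0: pivot 7 → sign +
step 1: pivot -14 → sign −
step 2: row/col 2 already zero → sign 0
signature = (1, 1, 1)

Answer: (1, 1, 1)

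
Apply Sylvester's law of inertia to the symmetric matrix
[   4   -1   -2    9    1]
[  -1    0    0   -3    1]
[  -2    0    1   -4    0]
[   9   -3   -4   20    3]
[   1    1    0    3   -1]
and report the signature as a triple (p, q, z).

Answer: (3, 2, 0)

Derivation:
step 0: pivot 4 → sign +
step 1: pivot -1/4 → sign −
step 2: pivot 1 → sign +
step 3: pivot -2 → sign −
step 4: pivot 3/2 → sign +
signature = (3, 2, 0)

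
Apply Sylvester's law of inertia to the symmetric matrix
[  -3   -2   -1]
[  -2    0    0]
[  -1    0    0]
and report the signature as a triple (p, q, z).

step 0: pivot -3 → sign −
step 1: pivot 4/3 → sign +
step 2: row/col 2 already zero → sign 0
signature = (1, 1, 1)

Answer: (1, 1, 1)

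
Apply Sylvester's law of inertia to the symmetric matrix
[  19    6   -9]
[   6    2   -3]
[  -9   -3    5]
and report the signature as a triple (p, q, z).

Answer: (3, 0, 0)

Derivation:
step 0: pivot 19 → sign +
step 1: pivot 2/19 → sign +
step 2: pivot 1/2 → sign +
signature = (3, 0, 0)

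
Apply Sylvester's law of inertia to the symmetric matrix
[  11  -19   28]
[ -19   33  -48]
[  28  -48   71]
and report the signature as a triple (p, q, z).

step 0: pivot 11 → sign +
step 1: pivot 2/11 → sign +
step 2: pivot -1 → sign −
signature = (2, 1, 0)

Answer: (2, 1, 0)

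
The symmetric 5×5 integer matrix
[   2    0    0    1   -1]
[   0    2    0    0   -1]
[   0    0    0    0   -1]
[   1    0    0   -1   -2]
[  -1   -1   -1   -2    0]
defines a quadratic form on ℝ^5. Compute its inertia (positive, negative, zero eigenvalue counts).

step 0: pivot 2 → sign +
step 1: pivot 2 → sign +
step 2: pivot -3/2 → sign −
step 3: pivot 1/2 → sign +
step 4: pivot -2 → sign −
signature = (3, 2, 0)

Answer: (3, 2, 0)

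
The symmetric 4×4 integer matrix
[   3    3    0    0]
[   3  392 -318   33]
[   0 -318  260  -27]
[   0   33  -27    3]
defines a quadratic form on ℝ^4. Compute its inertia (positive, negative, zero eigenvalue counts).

step 0: pivot 3 → sign +
step 1: pivot 389 → sign +
step 2: pivot 16/389 → sign +
step 3: pivot 3/16 → sign +
signature = (4, 0, 0)

Answer: (4, 0, 0)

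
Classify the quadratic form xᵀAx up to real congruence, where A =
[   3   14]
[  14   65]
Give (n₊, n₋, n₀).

Answer: (1, 1, 0)

Derivation:
step 0: pivot 3 → sign +
step 1: pivot -1/3 → sign −
signature = (1, 1, 0)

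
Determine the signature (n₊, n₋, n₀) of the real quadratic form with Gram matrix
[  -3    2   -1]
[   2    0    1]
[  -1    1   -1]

Answer: (1, 2, 0)

Derivation:
step 0: pivot -3 → sign −
step 1: pivot 4/3 → sign +
step 2: pivot -3/4 → sign −
signature = (1, 2, 0)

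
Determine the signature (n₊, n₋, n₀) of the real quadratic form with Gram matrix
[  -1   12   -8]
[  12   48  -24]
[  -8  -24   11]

step 0: pivot -1 → sign −
step 1: pivot 192 → sign +
step 2: row/col 2 already zero → sign 0
signature = (1, 1, 1)

Answer: (1, 1, 1)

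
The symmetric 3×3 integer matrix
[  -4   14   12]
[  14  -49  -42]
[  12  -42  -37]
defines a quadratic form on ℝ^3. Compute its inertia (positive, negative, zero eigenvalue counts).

Answer: (0, 2, 1)

Derivation:
step 0: pivot -4 → sign −
step 1: pivot -1 → sign −
step 2: row/col 2 already zero → sign 0
signature = (0, 2, 1)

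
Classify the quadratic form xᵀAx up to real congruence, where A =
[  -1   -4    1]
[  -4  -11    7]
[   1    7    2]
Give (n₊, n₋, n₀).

step 0: pivot -1 → sign −
step 1: pivot 5 → sign +
step 2: pivot 6/5 → sign +
signature = (2, 1, 0)

Answer: (2, 1, 0)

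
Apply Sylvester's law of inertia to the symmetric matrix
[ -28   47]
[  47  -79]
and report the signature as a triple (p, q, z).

step 0: pivot -28 → sign −
step 1: pivot -3/28 → sign −
signature = (0, 2, 0)

Answer: (0, 2, 0)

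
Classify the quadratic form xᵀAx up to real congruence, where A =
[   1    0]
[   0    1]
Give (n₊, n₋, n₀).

Answer: (2, 0, 0)

Derivation:
step 0: pivot 1 → sign +
step 1: pivot 1 → sign +
signature = (2, 0, 0)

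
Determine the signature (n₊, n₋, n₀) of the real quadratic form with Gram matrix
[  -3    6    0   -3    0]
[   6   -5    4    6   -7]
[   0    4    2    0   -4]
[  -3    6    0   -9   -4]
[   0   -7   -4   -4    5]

step 0: pivot -3 → sign −
step 1: pivot 7 → sign +
step 2: pivot -2/7 → sign −
step 3: pivot -6 → sign −
step 4: pivot 2/3 → sign +
signature = (2, 3, 0)

Answer: (2, 3, 0)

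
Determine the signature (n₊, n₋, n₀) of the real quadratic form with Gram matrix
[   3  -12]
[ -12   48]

Answer: (1, 0, 1)

Derivation:
step 0: pivot 3 → sign +
step 1: row/col 1 already zero → sign 0
signature = (1, 0, 1)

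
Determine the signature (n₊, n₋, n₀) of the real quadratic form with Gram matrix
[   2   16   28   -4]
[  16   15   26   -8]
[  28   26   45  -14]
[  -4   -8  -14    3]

Answer: (2, 2, 0)

Derivation:
step 0: pivot 2 → sign +
step 1: pivot -113 → sign −
step 2: pivot -7/113 → sign −
step 3: pivot 1/7 → sign +
signature = (2, 2, 0)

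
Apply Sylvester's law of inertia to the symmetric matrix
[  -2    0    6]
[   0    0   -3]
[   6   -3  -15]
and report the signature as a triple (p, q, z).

Answer: (1, 2, 0)

Derivation:
step 0: pivot -2 → sign −
step 1: pivot 3 → sign +
step 2: pivot -3 → sign −
signature = (1, 2, 0)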